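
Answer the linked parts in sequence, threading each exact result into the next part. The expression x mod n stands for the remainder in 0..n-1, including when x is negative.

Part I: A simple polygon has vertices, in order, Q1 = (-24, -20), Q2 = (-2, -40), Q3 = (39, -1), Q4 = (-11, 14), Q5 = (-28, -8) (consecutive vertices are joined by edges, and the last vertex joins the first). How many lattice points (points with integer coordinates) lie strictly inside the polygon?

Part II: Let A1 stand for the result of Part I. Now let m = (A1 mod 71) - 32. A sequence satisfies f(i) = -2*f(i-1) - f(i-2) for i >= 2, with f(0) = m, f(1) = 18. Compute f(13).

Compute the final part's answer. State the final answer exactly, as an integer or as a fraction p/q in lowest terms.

Part I: cross terms: (-24*-40 - -2*-20)=920, (-2*-1 - 39*-40)=1562, (39*14 - -11*-1)=535, (-11*-8 - -28*14)=480, (-28*-20 - -24*-8)=368; twice the area = |3865| = 3865; area = 3865/2; boundary points = 2 + 1 + 5 + 1 + 4 = 13; strictly interior points = area - boundary/2 + 1 = 1927; answer 1927
Part II: A1 = 1927; m = -22; f(2) = -2*(18) - 1*(-22) = -14; iterating: f(2)=-14, f(3)=10, f(4)=-6, f(5)=2, f(6)=2, f(7)=-6, f(8)=10, f(9)=-14, f(10)=18, f(11)=-22, f(12)=26, f(13)=-30; answer -30

-30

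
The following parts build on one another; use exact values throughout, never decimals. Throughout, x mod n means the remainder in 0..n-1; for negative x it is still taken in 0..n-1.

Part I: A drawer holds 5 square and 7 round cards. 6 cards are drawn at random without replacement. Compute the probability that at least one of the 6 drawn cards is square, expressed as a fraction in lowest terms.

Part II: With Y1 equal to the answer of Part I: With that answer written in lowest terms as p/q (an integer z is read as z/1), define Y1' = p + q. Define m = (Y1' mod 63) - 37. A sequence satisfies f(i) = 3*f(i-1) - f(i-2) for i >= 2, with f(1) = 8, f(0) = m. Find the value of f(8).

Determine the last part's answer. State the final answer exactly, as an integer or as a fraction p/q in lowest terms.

17698

Part I: total draws C(12,6) = 924; complement C(7,6) = 7; favorable 924 - 7 = 917; P = 131/132; answer 131/132
Part II: Y1 = 131/132; threaded value p + q = 263; m = -26; f(2) = 3*(8) - 1*(-26) = 50; iterating: f(2)=50, f(3)=142, f(4)=376, f(5)=986, f(6)=2582, f(7)=6760, f(8)=17698; answer 17698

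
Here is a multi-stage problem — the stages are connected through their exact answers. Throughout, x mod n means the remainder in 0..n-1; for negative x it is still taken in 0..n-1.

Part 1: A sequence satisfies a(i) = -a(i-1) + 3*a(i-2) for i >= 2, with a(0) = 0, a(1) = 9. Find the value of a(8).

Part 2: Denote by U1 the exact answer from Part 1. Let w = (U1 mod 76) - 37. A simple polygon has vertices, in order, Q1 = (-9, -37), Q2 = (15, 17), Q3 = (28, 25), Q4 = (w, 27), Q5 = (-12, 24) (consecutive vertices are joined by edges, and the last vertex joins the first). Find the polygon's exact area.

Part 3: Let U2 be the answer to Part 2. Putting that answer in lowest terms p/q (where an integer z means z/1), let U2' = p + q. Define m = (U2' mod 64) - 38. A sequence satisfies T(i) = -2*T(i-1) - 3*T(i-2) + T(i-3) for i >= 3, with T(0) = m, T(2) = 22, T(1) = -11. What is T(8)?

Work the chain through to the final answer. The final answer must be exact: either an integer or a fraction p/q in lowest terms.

Part 1: a(2) = -1*(9) + 3*(0) = -9; iterating: a(2)=-9, a(3)=36, a(4)=-63, a(5)=171, a(6)=-360, a(7)=873, a(8)=-1953; answer -1953
Part 2: U1 = -1953; w = -14; cross terms: (-9*17 - 15*-37)=402, (15*25 - 28*17)=-101, (28*27 - -14*25)=1106, (-14*24 - -12*27)=-12, (-12*-37 - -9*24)=660; twice the area = |2055| = 2055; area = 2055/2; answer 2055/2
Part 3: U2 = 2055/2; threaded value p + q = 2057; m = -29; T(3) = -2*(22) - 3*(-11) + 1*(-29) = -40; iterating: T(3)=-40, T(4)=3, T(5)=136, T(6)=-321, T(7)=237, T(8)=625; answer 625

625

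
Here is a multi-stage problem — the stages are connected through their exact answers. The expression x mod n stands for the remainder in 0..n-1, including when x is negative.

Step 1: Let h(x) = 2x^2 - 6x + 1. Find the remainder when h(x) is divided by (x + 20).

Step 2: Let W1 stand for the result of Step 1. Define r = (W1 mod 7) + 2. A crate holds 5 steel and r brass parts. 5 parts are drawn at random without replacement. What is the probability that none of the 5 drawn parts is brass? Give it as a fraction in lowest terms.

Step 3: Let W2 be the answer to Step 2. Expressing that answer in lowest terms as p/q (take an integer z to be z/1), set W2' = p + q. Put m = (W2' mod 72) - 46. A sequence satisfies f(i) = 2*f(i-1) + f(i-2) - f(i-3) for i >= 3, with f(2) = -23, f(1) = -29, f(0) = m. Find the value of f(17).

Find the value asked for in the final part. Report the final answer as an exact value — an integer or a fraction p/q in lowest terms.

-4319736

Step 1: remainder = value at the root: 2*(-20)^2 - 6*(-20)^1 + 1 = (800) + (120) + (1) = 921; answer 921
Step 2: W1 = 921; r = 6; total draws C(11,5) = 462; favorable C(5,5) = 1; P = 1/462; answer 1/462
Step 3: W2 = 1/462; threaded value p + q = 463; m = -15; f(3) = 2*(-23) + 1*(-29) - 1*(-15) = -60; iterating: f(3)=-60, f(4)=-114, f(5)=-265, f(6)=-584, f(7)=-1319, f(8)=-2957, f(9)=-6649, f(10)=-14936, f(11)=-33564, f(12)=-75415, f(13)=-169458, f(14)=-380767, f(15)=-855577, f(16)=-1922463, f(17)=-4319736; answer -4319736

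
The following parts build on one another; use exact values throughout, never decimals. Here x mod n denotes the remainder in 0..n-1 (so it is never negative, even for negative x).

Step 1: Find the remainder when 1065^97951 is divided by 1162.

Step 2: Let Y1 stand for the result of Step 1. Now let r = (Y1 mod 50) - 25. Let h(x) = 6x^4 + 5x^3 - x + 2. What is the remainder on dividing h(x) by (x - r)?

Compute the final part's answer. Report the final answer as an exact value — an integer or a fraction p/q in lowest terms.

115790

Step 1: squarings mod 1162: 1065^1=1065, 1065^2=113, 1065^4=1149, 1065^8=169, 1065^16=673, 1065^32=911, 1065^64=253, 1065^128=99, 1065^256=505, 1065^512=547, 1065^1024=575, 1065^2048=617, 1065^4096=715, 1065^8192=1107, 1065^16384=701, 1065^32768=1037, 1065^65536=519; 1065^97951 = 1065^1 * 1065^2 * 1065^4 * 1065^8 * 1065^16 * 1065^128 * 1065^512 * 1065^1024 * 1065^2048 * 1065^4096 * 1065^8192 * 1065^16384 * 1065^65536 = 113 (mod 1162); answer 113
Step 2: Y1 = 113; r = -12; remainder = value at the root: 6*(-12)^4 + 5*(-12)^3 - 1*(-12)^1 + 2 = (124416) + (-8640) + (12) + (2) = 115790; answer 115790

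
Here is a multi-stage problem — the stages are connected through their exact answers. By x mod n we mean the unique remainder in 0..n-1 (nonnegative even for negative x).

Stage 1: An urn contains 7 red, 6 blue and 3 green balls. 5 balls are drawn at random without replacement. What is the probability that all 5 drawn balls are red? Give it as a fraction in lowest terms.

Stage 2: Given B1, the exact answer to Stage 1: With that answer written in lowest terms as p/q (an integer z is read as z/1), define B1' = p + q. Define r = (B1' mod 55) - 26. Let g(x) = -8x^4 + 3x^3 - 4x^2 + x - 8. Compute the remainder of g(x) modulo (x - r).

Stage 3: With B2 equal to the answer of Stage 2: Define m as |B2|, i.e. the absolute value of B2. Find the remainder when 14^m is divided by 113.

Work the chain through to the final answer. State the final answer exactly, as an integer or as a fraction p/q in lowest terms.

7

Stage 1: total draws C(16,5) = 4368; favorable C(7,5) = 21; P = 1/208; answer 1/208
Stage 2: B1 = 1/208; threaded value p + q = 209; r = 18; remainder = value at the root: -8*(18)^4 + 3*(18)^3 - 4*(18)^2 + 1*(18)^1 - 8 = (-839808) + (17496) + (-1296) + (18) + (-8) = -823598; answer -823598
Stage 3: B2 = -823598; m = 823598; squarings mod 113: 14^1=14, 14^2=83, 14^4=109, 14^8=16, 14^16=30, 14^32=109, 14^64=16, 14^128=30, 14^256=109, 14^512=16, 14^1024=30, 14^2048=109, 14^4096=16, 14^8192=30, 14^16384=109, 14^32768=16, 14^65536=30, 14^131072=109, 14^262144=16, 14^524288=30; 14^823598 = 14^2 * 14^4 * 14^8 * 14^32 * 14^256 * 14^4096 * 14^32768 * 14^262144 * 14^524288 = 7 (mod 113); answer 7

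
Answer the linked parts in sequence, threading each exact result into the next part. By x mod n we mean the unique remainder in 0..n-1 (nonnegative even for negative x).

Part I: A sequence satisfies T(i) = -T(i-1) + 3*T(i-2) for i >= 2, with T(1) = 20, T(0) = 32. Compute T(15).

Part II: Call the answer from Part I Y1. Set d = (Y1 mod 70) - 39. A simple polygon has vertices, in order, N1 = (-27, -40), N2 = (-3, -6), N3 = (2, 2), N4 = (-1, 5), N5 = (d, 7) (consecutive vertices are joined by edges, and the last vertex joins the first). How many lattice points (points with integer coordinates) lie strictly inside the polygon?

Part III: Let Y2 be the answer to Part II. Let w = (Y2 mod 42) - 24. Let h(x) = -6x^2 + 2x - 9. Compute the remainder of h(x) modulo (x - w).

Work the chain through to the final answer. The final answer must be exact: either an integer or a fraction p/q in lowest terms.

-2213

Part I: T(2) = -1*(20) + 3*(32) = 76; iterating: T(2)=76, T(3)=-16, T(4)=244, T(5)=-292, T(6)=1024, T(7)=-1900, T(8)=4972, T(9)=-10672, T(10)=25588, T(11)=-57604, T(12)=134368, T(13)=-307180, T(14)=710284, T(15)=-1631824; answer -1631824
Part II: Y1 = -1631824; d = -23; cross terms: (-27*-6 - -3*-40)=42, (-3*2 - 2*-6)=6, (2*5 - -1*2)=12, (-1*7 - -23*5)=108, (-23*-40 - -27*7)=1109; twice the area = |1277| = 1277; area = 1277/2; boundary points = 2 + 1 + 3 + 2 + 1 = 9; strictly interior points = area - boundary/2 + 1 = 635; answer 635
Part III: Y2 = 635; w = -19; remainder = value at the root: -6*(-19)^2 + 2*(-19)^1 - 9 = (-2166) + (-38) + (-9) = -2213; answer -2213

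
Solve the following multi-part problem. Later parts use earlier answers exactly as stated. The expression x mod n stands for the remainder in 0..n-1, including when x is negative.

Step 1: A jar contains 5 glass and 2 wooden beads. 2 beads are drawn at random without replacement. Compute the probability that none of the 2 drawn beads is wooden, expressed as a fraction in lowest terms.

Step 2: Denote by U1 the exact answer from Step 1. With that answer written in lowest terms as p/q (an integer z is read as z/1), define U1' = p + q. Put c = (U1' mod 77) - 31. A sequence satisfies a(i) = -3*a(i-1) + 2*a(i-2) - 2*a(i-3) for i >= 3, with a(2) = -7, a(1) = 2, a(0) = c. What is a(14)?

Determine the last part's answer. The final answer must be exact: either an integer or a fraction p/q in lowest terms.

-43398617

Step 1: total draws C(7,2) = 21; favorable C(5,2) = 10; P = 10/21; answer 10/21
Step 2: U1 = 10/21; threaded value p + q = 31; c = 0; a(3) = -3*(-7) + 2*(2) - 2*(0) = 25; iterating: a(3)=25, a(4)=-93, a(5)=343, a(6)=-1265, a(7)=4667, a(8)=-17217, a(9)=63515, a(10)=-234313, a(11)=864403, a(12)=-3188865, a(13)=11764027, a(14)=-43398617; answer -43398617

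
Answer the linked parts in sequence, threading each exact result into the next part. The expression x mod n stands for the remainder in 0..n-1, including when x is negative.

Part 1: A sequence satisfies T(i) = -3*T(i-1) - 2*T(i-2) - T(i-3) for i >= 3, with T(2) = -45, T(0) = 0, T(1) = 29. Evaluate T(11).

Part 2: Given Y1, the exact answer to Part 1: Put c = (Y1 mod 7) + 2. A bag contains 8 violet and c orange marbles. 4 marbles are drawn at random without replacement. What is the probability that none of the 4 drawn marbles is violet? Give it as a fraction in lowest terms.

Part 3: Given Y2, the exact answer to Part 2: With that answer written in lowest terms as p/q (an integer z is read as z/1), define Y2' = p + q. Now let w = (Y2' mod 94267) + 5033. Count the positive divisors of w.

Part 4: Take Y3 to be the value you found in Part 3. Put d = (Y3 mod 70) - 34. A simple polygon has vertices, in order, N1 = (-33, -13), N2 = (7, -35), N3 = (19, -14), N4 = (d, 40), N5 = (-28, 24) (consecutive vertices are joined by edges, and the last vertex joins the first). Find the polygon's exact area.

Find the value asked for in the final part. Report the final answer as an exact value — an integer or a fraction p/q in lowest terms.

Part 1: T(3) = -3*(-45) - 2*(29) - 1*(0) = 77; iterating: T(3)=77, T(4)=-170, T(5)=401, T(6)=-940, T(7)=2188, T(8)=-5085, T(9)=11819, T(10)=-27475, T(11)=63872; answer 63872
Part 2: Y1 = 63872; c = 6; total draws C(14,4) = 1001; favorable C(6,4) = 15; P = 15/1001; answer 15/1001
Part 3: Y2 = 15/1001; threaded value p + q = 1016; w = 6049; 6049 = 23 * 263; number of divisors = (1+1) * (1+1) = 4; answer 4
Part 4: Y3 = 4; d = -30; cross terms: (-33*-35 - 7*-13)=1246, (7*-14 - 19*-35)=567, (19*40 - -30*-14)=340, (-30*24 - -28*40)=400, (-28*-13 - -33*24)=1156; twice the area = |3709| = 3709; area = 3709/2; answer 3709/2

3709/2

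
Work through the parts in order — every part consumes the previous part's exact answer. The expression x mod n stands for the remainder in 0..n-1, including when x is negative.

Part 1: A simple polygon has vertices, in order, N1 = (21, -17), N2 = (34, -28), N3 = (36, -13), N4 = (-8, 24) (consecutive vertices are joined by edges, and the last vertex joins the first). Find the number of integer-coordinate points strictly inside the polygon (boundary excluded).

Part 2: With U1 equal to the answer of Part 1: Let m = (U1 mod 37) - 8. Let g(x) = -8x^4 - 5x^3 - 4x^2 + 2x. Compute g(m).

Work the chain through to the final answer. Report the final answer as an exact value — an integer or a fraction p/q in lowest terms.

-1603875

Part 1: cross terms: (21*-28 - 34*-17)=-10, (34*-13 - 36*-28)=566, (36*24 - -8*-13)=760, (-8*-17 - 21*24)=-368; twice the area = |948| = 948; area = 474; boundary points = 1 + 1 + 1 + 1 = 4; strictly interior points = area - boundary/2 + 1 = 473; answer 473
Part 2: U1 = 473; m = 21; -8*(21)^4 - 5*(21)^3 - 4*(21)^2 + 2*(21)^1 = (-1555848) + (-46305) + (-1764) + (42) = -1603875; answer -1603875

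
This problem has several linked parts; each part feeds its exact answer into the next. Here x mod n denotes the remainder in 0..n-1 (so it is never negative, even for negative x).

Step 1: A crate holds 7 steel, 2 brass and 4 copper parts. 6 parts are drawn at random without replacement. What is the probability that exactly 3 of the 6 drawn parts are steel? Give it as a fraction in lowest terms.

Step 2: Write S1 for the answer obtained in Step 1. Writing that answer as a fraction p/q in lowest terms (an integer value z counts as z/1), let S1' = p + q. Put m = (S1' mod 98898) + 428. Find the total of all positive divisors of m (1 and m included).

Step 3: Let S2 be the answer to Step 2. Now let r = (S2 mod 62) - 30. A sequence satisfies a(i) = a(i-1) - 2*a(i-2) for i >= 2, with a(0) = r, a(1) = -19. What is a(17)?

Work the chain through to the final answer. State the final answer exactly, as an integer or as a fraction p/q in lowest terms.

Step 1: total draws C(13,6) = 1716; favorable C(7,3)*C(6,3) = 700; P = 175/429; answer 175/429
Step 2: S1 = 175/429; threaded value p + q = 604; m = 1032; 1032 = 2^3 * 3 * 43; sigma = (1 + 2 + 4 + 8) * (1 + 3) * (1 + 43) = 15 * 4 * 44 = 2640; answer 2640
Step 3: S2 = 2640; r = 6; a(2) = 1*(-19) - 2*(6) = -31; iterating: a(2)=-31, a(3)=7, a(4)=69, a(5)=55, a(6)=-83, a(7)=-193, a(8)=-27, a(9)=359, a(10)=413, a(11)=-305, a(12)=-1131, a(13)=-521, a(14)=1741, a(15)=2783, a(16)=-699, a(17)=-6265; answer -6265

-6265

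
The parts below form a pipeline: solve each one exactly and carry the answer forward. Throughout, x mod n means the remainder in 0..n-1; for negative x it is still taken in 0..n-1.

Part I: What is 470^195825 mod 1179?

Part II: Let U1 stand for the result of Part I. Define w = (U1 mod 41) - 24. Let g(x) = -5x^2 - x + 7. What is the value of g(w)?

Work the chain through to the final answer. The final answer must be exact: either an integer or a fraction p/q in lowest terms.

-987

Part I: squarings mod 1179: 470^1=470, 470^2=427, 470^4=763, 470^8=922, 470^16=25, 470^32=625, 470^64=376, 470^128=1075, 470^256=205, 470^512=760, 470^1024=1069, 470^2048=310, 470^4096=601, 470^8192=427, 470^16384=763, 470^32768=922, 470^65536=25, 470^131072=625; 470^195825 = 470^1 * 470^16 * 470^32 * 470^64 * 470^128 * 470^1024 * 470^2048 * 470^4096 * 470^8192 * 470^16384 * 470^32768 * 470^131072 = 899 (mod 1179); answer 899
Part II: U1 = 899; w = 14; -5*(14)^2 - 1*(14)^1 + 7 = (-980) + (-14) + (7) = -987; answer -987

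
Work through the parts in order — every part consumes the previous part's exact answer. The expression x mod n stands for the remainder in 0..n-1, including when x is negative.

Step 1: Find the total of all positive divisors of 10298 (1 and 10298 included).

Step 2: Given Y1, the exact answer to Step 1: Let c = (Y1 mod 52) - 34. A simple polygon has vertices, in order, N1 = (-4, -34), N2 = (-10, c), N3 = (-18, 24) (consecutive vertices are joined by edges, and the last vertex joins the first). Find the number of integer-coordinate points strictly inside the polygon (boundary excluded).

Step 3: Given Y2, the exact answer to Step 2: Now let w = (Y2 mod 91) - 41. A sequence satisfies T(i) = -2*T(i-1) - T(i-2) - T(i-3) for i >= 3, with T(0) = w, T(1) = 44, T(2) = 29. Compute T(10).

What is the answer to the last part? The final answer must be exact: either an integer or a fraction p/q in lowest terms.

Step 1: 10298 = 2 * 19 * 271; sigma = (1 + 2) * (1 + 19) * (1 + 271) = 3 * 20 * 272 = 16320; answer 16320
Step 2: Y1 = 16320; c = 10; cross terms: (-4*10 - -10*-34)=-380, (-10*24 - -18*10)=-60, (-18*-34 - -4*24)=708; twice the area = |268| = 268; area = 134; boundary points = 2 + 2 + 2 = 6; strictly interior points = area - boundary/2 + 1 = 132; answer 132
Step 3: Y2 = 132; w = 0; T(3) = -2*(29) - 1*(44) - 1*(0) = -102; iterating: T(3)=-102, T(4)=131, T(5)=-189, T(6)=349, T(7)=-640, T(8)=1120, T(9)=-1949, T(10)=3418; answer 3418

3418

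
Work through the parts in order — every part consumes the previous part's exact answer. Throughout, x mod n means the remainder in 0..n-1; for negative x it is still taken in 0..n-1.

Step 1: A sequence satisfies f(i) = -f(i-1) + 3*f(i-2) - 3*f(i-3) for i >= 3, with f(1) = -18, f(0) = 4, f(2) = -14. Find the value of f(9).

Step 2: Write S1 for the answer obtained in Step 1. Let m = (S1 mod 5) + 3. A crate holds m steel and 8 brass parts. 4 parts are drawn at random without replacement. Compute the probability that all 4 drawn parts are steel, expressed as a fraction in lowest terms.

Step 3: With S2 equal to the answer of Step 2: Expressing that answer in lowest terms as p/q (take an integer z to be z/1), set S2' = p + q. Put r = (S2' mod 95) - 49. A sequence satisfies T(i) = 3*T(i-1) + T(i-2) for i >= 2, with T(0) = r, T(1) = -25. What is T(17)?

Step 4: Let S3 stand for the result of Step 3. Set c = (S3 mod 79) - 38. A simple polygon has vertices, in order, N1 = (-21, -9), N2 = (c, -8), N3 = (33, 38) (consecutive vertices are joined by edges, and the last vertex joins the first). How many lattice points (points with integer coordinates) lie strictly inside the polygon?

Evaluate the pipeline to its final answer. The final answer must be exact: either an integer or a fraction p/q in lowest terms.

630

Step 1: f(3) = -1*(-14) + 3*(-18) - 3*(4) = -52; iterating: f(3)=-52, f(4)=64, f(5)=-178, f(6)=526, f(7)=-1252, f(8)=3364, f(9)=-8698; answer -8698
Step 2: S1 = -8698; m = 5; total draws C(13,4) = 715; favorable C(5,4) = 5; P = 1/143; answer 1/143
Step 3: S2 = 1/143; threaded value p + q = 144; r = 0; T(2) = 3*(-25) + 1*(0) = -75; iterating: T(2)=-75, T(3)=-250, T(4)=-825, T(5)=-2725, T(6)=-9000, T(7)=-29725, T(8)=-98175, T(9)=-324250, T(10)=-1070925, T(11)=-3537025, T(12)=-11682000, T(13)=-38583025, T(14)=-127431075, T(15)=-420876250, T(16)=-1390059825, T(17)=-4591055725; answer -4591055725
Step 4: S3 = -4591055725; c = 7; cross terms: (-21*-8 - 7*-9)=231, (7*38 - 33*-8)=530, (33*-9 - -21*38)=501; twice the area = |1262| = 1262; area = 631; boundary points = 1 + 2 + 1 = 4; strictly interior points = area - boundary/2 + 1 = 630; answer 630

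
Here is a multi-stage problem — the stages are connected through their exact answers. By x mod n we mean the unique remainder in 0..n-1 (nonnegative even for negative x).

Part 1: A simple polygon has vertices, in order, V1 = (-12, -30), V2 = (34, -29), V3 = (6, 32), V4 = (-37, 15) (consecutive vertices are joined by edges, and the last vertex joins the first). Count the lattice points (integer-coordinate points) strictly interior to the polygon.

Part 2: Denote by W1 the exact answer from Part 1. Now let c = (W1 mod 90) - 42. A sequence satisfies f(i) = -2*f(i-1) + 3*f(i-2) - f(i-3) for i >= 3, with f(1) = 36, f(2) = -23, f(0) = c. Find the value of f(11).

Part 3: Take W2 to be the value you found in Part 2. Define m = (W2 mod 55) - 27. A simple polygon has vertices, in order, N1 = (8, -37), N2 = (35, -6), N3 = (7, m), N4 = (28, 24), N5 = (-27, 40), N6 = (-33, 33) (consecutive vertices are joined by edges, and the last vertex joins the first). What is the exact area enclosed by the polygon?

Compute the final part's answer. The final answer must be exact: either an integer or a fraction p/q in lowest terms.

2358

Part 1: cross terms: (-12*-29 - 34*-30)=1368, (34*32 - 6*-29)=1262, (6*15 - -37*32)=1274, (-37*-30 - -12*15)=1290; twice the area = |5194| = 5194; area = 2597; boundary points = 1 + 1 + 1 + 5 = 8; strictly interior points = area - boundary/2 + 1 = 2594; answer 2594
Part 2: W1 = 2594; c = 32; f(3) = -2*(-23) + 3*(36) - 1*(32) = 122; iterating: f(3)=122, f(4)=-349, f(5)=1087, f(6)=-3343, f(7)=10296, f(8)=-31708, f(9)=97647, f(10)=-300714, f(11)=926077; answer 926077
Part 3: W2 = 926077; m = 15; cross terms: (8*-6 - 35*-37)=1247, (35*15 - 7*-6)=567, (7*24 - 28*15)=-252, (28*40 - -27*24)=1768, (-27*33 - -33*40)=429, (-33*-37 - 8*33)=957; twice the area = |4716| = 4716; area = 2358; answer 2358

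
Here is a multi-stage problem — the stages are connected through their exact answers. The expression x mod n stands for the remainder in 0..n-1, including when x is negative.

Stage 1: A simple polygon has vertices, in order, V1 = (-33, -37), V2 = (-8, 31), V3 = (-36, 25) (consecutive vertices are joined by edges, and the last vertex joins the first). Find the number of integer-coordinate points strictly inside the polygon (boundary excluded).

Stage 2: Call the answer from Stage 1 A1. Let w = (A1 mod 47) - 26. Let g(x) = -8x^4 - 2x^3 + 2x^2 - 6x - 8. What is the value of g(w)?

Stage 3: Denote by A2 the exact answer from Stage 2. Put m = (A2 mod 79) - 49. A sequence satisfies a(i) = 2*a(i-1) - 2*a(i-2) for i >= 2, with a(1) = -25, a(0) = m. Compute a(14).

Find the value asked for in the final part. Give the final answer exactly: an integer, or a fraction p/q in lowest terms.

Stage 1: cross terms: (-33*31 - -8*-37)=-1319, (-8*25 - -36*31)=916, (-36*-37 - -33*25)=2157; twice the area = |1754| = 1754; area = 877; boundary points = 1 + 2 + 1 = 4; strictly interior points = area - boundary/2 + 1 = 876; answer 876
Stage 2: A1 = 876; w = 4; -8*(4)^4 - 2*(4)^3 + 2*(4)^2 - 6*(4)^1 - 8 = (-2048) + (-128) + (32) + (-24) + (-8) = -2176; answer -2176
Stage 3: A2 = -2176; m = -13; a(2) = 2*(-25) - 2*(-13) = -24; iterating: a(2)=-24, a(3)=2, a(4)=52, a(5)=100, a(6)=96, a(7)=-8, a(8)=-208, a(9)=-400, a(10)=-384, a(11)=32, a(12)=832, a(13)=1600, a(14)=1536; answer 1536

1536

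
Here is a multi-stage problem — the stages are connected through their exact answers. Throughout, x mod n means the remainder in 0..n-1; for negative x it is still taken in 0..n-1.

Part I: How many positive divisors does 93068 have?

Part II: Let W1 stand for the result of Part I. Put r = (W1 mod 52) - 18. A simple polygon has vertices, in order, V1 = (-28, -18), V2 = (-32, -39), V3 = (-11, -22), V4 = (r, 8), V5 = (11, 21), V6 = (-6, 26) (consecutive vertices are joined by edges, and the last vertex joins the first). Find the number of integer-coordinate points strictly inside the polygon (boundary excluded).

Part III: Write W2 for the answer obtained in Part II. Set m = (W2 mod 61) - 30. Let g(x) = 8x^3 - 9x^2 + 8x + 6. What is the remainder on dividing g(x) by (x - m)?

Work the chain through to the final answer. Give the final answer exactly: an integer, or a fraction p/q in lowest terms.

134738

Part I: 93068 = 2^2 * 53 * 439; number of divisors = (2+1) * (1+1) * (1+1) = 12; answer 12
Part II: W1 = 12; r = -6; cross terms: (-28*-39 - -32*-18)=516, (-32*-22 - -11*-39)=275, (-11*8 - -6*-22)=-220, (-6*21 - 11*8)=-214, (11*26 - -6*21)=412, (-6*-18 - -28*26)=836; twice the area = |1605| = 1605; area = 1605/2; boundary points = 1 + 1 + 5 + 1 + 1 + 22 = 31; strictly interior points = area - boundary/2 + 1 = 788; answer 788
Part III: W2 = 788; m = 26; remainder = value at the root: 8*(26)^3 - 9*(26)^2 + 8*(26)^1 + 6 = (140608) + (-6084) + (208) + (6) = 134738; answer 134738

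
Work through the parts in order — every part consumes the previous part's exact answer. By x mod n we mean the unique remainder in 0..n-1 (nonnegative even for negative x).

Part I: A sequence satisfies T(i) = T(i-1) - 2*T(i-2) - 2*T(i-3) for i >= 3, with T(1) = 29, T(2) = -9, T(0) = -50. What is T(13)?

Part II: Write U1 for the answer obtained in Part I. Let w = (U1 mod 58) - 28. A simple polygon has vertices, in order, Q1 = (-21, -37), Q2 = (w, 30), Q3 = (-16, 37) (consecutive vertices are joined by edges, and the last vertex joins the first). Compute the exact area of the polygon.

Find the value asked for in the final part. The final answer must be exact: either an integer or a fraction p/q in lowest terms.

1589/2

Part I: T(3) = 1*(-9) - 2*(29) - 2*(-50) = 33; iterating: T(3)=33, T(4)=-7, T(5)=-55, T(6)=-107, T(7)=17, T(8)=341, T(9)=521, T(10)=-195, T(11)=-1919, T(12)=-2571, T(13)=1657; answer 1657
Part II: U1 = 1657; w = 5; cross terms: (-21*30 - 5*-37)=-445, (5*37 - -16*30)=665, (-16*-37 - -21*37)=1369; twice the area = |1589| = 1589; area = 1589/2; answer 1589/2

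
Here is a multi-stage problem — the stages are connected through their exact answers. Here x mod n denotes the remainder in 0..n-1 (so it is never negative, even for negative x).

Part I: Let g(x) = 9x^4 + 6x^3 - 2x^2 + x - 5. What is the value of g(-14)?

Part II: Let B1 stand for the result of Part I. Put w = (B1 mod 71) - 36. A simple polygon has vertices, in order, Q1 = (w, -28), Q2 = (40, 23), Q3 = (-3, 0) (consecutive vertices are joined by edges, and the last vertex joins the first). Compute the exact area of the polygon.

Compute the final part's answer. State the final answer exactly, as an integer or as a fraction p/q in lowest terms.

2009/2

Part I: 9*(-14)^4 + 6*(-14)^3 - 2*(-14)^2 + 1*(-14)^1 - 5 = (345744) + (-16464) + (-392) + (-14) + (-5) = 328869; answer 328869
Part II: B1 = 328869; w = 32; cross terms: (32*23 - 40*-28)=1856, (40*0 - -3*23)=69, (-3*-28 - 32*0)=84; twice the area = |2009| = 2009; area = 2009/2; answer 2009/2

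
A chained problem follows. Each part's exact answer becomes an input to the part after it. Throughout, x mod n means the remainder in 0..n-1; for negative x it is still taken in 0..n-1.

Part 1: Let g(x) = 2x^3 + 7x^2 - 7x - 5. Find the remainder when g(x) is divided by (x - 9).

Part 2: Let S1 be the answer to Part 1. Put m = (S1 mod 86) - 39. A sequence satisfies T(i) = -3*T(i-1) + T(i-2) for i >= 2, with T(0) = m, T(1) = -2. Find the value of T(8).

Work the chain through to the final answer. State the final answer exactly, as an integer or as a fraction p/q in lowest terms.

38768

Part 1: remainder = value at the root: 2*(9)^3 + 7*(9)^2 - 7*(9)^1 - 5 = (1458) + (567) + (-63) + (-5) = 1957; answer 1957
Part 2: S1 = 1957; m = 26; T(2) = -3*(-2) + 1*(26) = 32; iterating: T(2)=32, T(3)=-98, T(4)=326, T(5)=-1076, T(6)=3554, T(7)=-11738, T(8)=38768; answer 38768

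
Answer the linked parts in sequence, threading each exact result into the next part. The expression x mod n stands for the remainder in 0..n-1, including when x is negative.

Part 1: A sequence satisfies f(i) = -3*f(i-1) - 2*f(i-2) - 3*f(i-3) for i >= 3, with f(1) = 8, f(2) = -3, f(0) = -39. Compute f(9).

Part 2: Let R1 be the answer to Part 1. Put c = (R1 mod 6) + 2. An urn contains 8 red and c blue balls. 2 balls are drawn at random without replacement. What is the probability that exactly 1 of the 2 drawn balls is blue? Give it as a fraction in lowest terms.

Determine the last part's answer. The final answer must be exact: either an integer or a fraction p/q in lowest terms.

8/15

Part 1: f(3) = -3*(-3) - 2*(8) - 3*(-39) = 110; iterating: f(3)=110, f(4)=-348, f(5)=833, f(6)=-2133, f(7)=5777, f(8)=-15564, f(9)=41537; answer 41537
Part 2: R1 = 41537; c = 7; total draws C(15,2) = 105; favorable C(7,1)*C(8,1) = 56; P = 8/15; answer 8/15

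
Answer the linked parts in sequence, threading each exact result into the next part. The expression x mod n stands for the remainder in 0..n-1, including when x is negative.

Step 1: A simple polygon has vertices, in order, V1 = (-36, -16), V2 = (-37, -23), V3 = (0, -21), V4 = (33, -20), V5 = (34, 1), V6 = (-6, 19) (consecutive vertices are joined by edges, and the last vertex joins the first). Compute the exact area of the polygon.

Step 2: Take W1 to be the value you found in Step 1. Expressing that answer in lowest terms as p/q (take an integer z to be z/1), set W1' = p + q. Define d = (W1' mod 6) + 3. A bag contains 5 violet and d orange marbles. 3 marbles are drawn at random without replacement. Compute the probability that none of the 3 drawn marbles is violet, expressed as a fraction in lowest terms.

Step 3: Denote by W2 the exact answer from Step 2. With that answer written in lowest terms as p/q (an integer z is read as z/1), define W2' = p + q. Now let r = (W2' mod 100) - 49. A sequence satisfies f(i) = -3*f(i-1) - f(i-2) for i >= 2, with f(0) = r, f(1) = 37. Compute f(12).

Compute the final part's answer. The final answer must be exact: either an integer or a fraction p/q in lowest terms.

-1237419

Step 1: cross terms: (-36*-23 - -37*-16)=236, (-37*-21 - 0*-23)=777, (0*-20 - 33*-21)=693, (33*1 - 34*-20)=713, (34*19 - -6*1)=652, (-6*-16 - -36*19)=780; twice the area = |3851| = 3851; area = 3851/2; answer 3851/2
Step 2: W1 = 3851/2; threaded value p + q = 3853; d = 4; total draws C(9,3) = 84; favorable C(4,3) = 4; P = 1/21; answer 1/21
Step 3: W2 = 1/21; threaded value p + q = 22; r = -27; f(2) = -3*(37) - 1*(-27) = -84; iterating: f(2)=-84, f(3)=215, f(4)=-561, f(5)=1468, f(6)=-3843, f(7)=10061, f(8)=-26340, f(9)=68959, f(10)=-180537, f(11)=472652, f(12)=-1237419; answer -1237419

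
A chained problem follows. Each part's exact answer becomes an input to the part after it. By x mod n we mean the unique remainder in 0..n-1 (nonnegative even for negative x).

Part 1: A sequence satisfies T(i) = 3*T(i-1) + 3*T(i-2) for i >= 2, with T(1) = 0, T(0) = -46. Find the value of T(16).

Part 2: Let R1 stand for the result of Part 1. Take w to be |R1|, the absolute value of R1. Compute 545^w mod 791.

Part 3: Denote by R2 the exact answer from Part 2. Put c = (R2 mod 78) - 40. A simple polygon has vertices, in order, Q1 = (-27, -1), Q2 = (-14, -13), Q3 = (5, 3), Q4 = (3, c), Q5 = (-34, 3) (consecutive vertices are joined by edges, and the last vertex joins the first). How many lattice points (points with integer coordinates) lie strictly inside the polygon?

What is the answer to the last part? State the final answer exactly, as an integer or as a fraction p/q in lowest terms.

Part 1: T(2) = 3*(0) + 3*(-46) = -138; iterating: T(2)=-138, T(3)=-414, T(4)=-1656, T(5)=-6210, T(6)=-23598, T(7)=-89424, T(8)=-339066, T(9)=-1285470, T(10)=-4873608, T(11)=-18477234, T(12)=-70052526, T(13)=-265589280, T(14)=-1006925418, T(15)=-3817544094, T(16)=-14473408536; answer -14473408536
Part 2: R1 = -14473408536; w = 14473408536; squarings mod 791: 545^1=545, 545^2=400, 545^4=218, 545^8=64, 545^16=141, 545^32=106, 545^64=162, 545^128=141, 545^256=106, 545^512=162, 545^1024=141, 545^2048=106, 545^4096=162, 545^8192=141, 545^16384=106, 545^32768=162, 545^65536=141, 545^131072=106, 545^262144=162, 545^524288=141, 545^1048576=106, 545^2097152=162, 545^4194304=141, 545^8388608=106, 545^16777216=162, 545^33554432=141, 545^67108864=106, 545^134217728=162, 545^268435456=141, 545^536870912=106, 545^1073741824=162, 545^2147483648=141, 545^4294967296=106, 545^8589934592=162; 545^14473408536 = 545^8 * 545^16 * 545^4096 * 545^8192 * 545^32768 * 545^131072 * 545^262144 * 545^524288 * 545^2097152 * 545^8388608 * 545^33554432 * 545^67108864 * 545^134217728 * 545^268435456 * 545^1073741824 * 545^4294967296 * 545^8589934592 = 309 (mod 791); answer 309
Part 3: R2 = 309; c = 35; cross terms: (-27*-13 - -14*-1)=337, (-14*3 - 5*-13)=23, (5*35 - 3*3)=166, (3*3 - -34*35)=1199, (-34*-1 - -27*3)=115; twice the area = |1840| = 1840; area = 920; boundary points = 1 + 1 + 2 + 1 + 1 = 6; strictly interior points = area - boundary/2 + 1 = 918; answer 918

918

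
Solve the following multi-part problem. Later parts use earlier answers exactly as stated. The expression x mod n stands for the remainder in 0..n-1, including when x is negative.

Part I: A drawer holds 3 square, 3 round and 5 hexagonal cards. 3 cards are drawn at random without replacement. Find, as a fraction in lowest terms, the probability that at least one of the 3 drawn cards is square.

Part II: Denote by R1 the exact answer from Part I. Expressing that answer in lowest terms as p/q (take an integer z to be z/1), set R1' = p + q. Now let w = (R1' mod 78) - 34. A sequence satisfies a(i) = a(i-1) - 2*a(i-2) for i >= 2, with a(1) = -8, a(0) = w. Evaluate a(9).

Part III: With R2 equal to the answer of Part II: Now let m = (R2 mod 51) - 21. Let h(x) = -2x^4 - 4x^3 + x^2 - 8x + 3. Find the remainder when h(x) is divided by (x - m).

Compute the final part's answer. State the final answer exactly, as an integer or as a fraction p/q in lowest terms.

23

Part I: total draws C(11,3) = 165; complement C(8,3) = 56; favorable 165 - 56 = 109; P = 109/165; answer 109/165
Part II: R1 = 109/165; threaded value p + q = 274; w = 6; a(2) = 1*(-8) - 2*(6) = -20; iterating: a(2)=-20, a(3)=-4, a(4)=36, a(5)=44, a(6)=-28, a(7)=-116, a(8)=-60, a(9)=172; answer 172
Part III: R2 = 172; m = -2; remainder = value at the root: -2*(-2)^4 - 4*(-2)^3 + 1*(-2)^2 - 8*(-2)^1 + 3 = (-32) + (32) + (4) + (16) + (3) = 23; answer 23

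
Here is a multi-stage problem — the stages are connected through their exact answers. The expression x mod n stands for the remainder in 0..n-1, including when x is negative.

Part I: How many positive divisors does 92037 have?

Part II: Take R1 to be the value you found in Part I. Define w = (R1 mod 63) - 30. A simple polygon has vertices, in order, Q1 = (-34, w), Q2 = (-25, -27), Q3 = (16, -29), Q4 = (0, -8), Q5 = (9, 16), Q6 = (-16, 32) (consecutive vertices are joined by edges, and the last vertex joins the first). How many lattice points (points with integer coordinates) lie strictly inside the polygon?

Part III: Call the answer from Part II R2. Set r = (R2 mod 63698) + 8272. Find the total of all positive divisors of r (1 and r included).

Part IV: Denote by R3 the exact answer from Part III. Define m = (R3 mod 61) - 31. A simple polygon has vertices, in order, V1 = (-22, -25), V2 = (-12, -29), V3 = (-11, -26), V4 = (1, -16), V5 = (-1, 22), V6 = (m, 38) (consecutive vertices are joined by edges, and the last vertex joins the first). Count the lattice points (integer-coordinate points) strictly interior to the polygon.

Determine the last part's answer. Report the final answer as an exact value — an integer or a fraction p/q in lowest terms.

Part I: 92037 = 3 * 11 * 2789; number of divisors = (1+1) * (1+1) * (1+1) = 8; answer 8
Part II: R1 = 8; w = -22; cross terms: (-34*-27 - -25*-22)=368, (-25*-29 - 16*-27)=1157, (16*-8 - 0*-29)=-128, (0*16 - 9*-8)=72, (9*32 - -16*16)=544, (-16*-22 - -34*32)=1440; twice the area = |3453| = 3453; area = 3453/2; boundary points = 1 + 1 + 1 + 3 + 1 + 18 = 25; strictly interior points = area - boundary/2 + 1 = 1715; answer 1715
Part III: R2 = 1715; r = 9987; 9987 = 3 * 3329; sigma = (1 + 3) * (1 + 3329) = 4 * 3330 = 13320; answer 13320
Part IV: R3 = 13320; m = -9; cross terms: (-22*-29 - -12*-25)=338, (-12*-26 - -11*-29)=-7, (-11*-16 - 1*-26)=202, (1*22 - -1*-16)=6, (-1*38 - -9*22)=160, (-9*-25 - -22*38)=1061; twice the area = |1760| = 1760; area = 880; boundary points = 2 + 1 + 2 + 2 + 8 + 1 = 16; strictly interior points = area - boundary/2 + 1 = 873; answer 873

873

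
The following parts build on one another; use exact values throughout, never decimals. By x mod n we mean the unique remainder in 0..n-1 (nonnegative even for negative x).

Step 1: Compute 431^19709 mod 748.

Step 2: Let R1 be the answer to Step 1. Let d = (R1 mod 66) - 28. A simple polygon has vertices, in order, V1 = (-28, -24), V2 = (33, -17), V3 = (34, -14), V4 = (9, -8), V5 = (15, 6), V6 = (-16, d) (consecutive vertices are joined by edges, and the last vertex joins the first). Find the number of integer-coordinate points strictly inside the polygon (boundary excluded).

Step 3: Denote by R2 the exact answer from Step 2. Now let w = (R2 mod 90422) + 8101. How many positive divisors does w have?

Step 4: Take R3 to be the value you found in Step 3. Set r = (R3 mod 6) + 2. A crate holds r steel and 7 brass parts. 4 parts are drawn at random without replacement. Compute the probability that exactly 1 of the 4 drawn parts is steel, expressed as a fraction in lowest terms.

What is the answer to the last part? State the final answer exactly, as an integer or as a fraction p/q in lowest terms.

14/33

Step 1: squarings mod 748: 431^1=431, 431^2=257, 431^4=225, 431^8=509, 431^16=273, 431^32=477, 431^64=137, 431^128=69, 431^256=273, 431^512=477, 431^1024=137, 431^2048=69, 431^4096=273, 431^8192=477, 431^16384=137; 431^19709 = 431^1 * 431^4 * 431^8 * 431^16 * 431^32 * 431^64 * 431^128 * 431^1024 * 431^2048 * 431^16384 = 435 (mod 748); answer 435
Step 2: R1 = 435; d = 11; cross terms: (-28*-17 - 33*-24)=1268, (33*-14 - 34*-17)=116, (34*-8 - 9*-14)=-146, (9*6 - 15*-8)=174, (15*11 - -16*6)=261, (-16*-24 - -28*11)=692; twice the area = |2365| = 2365; area = 2365/2; boundary points = 1 + 1 + 1 + 2 + 1 + 1 = 7; strictly interior points = area - boundary/2 + 1 = 1180; answer 1180
Step 3: R2 = 1180; w = 9281; 9281 is prime, so its only divisors are 1 and 9281; count = 2; answer 2
Step 4: R3 = 2; r = 4; total draws C(11,4) = 330; favorable C(4,1)*C(7,3) = 140; P = 14/33; answer 14/33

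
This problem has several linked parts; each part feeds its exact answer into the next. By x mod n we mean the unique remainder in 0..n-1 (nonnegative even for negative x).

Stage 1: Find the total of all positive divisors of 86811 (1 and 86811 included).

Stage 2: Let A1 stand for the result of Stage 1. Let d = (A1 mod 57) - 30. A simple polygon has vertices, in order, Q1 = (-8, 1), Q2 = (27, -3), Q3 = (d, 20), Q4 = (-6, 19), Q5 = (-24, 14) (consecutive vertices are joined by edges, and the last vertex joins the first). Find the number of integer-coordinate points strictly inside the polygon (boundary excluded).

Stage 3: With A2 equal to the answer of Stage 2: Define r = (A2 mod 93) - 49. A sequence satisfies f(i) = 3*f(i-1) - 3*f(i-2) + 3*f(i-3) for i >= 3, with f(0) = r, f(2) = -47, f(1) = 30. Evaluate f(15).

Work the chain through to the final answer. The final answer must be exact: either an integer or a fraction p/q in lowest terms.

-1377567

Stage 1: 86811 = 3 * 19 * 1523; sigma = (1 + 3) * (1 + 19) * (1 + 1523) = 4 * 20 * 1524 = 121920; answer 121920
Stage 2: A1 = 121920; d = 24; cross terms: (-8*-3 - 27*1)=-3, (27*20 - 24*-3)=612, (24*19 - -6*20)=576, (-6*14 - -24*19)=372, (-24*1 - -8*14)=88; twice the area = |1645| = 1645; area = 1645/2; boundary points = 1 + 1 + 1 + 1 + 1 = 5; strictly interior points = area - boundary/2 + 1 = 821; answer 821
Stage 3: A2 = 821; r = 28; f(3) = 3*(-47) - 3*(30) + 3*(28) = -147; iterating: f(3)=-147, f(4)=-210, f(5)=-330, f(6)=-801, f(7)=-2043, f(8)=-4716, f(9)=-10422, f(10)=-23247, f(11)=-52623, f(12)=-119394, f(13)=-270054, f(14)=-609849, f(15)=-1377567; answer -1377567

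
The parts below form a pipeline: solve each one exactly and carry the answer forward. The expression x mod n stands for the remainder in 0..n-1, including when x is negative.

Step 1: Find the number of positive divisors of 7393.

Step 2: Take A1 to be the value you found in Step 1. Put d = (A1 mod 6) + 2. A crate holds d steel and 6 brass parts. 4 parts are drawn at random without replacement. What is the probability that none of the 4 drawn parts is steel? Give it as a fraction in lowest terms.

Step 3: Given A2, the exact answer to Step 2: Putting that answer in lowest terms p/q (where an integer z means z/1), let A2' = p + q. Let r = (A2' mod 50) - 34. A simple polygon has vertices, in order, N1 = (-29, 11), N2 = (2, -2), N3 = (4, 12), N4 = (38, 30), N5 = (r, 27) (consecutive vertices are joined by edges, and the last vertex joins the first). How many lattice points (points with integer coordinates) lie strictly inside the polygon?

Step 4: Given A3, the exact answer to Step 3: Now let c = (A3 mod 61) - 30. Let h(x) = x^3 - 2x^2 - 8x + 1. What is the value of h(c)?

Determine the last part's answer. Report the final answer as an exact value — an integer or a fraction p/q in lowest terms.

Step 1: 7393 is prime, so its only divisors are 1 and 7393; count = 2; answer 2
Step 2: A1 = 2; d = 4; total draws C(10,4) = 210; favorable C(6,4) = 15; P = 1/14; answer 1/14
Step 3: A2 = 1/14; threaded value p + q = 15; r = -19; cross terms: (-29*-2 - 2*11)=36, (2*12 - 4*-2)=32, (4*30 - 38*12)=-336, (38*27 - -19*30)=1596, (-19*11 - -29*27)=574; twice the area = |1902| = 1902; area = 951; boundary points = 1 + 2 + 2 + 3 + 2 = 10; strictly interior points = area - boundary/2 + 1 = 947; answer 947
Step 4: A3 = 947; c = 2; 1*(2)^3 - 2*(2)^2 - 8*(2)^1 + 1 = (8) + (-8) + (-16) + (1) = -15; answer -15

-15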